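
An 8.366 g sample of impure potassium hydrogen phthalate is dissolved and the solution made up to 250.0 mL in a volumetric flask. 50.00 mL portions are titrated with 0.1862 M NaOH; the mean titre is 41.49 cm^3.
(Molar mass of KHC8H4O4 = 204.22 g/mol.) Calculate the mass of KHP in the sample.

KHC8H4O4 + NaOH → KNaC8H4O4 + H2O
n(NaOH) per titration = 0.04149 × 0.1862 = 7.725 × 10^-3 mol
n(KHC8H4O4) in each aliquot = 7.725 × 10^-3 mol (1:1 ratio)
n(KHC8H4O4) in the whole flask = 7.725 × 10^-3 × 250.0/50.00 = 0.03863 mol
mass of KHC8H4O4 = 0.03863 × 204.22 = 7.888 g

7.888 g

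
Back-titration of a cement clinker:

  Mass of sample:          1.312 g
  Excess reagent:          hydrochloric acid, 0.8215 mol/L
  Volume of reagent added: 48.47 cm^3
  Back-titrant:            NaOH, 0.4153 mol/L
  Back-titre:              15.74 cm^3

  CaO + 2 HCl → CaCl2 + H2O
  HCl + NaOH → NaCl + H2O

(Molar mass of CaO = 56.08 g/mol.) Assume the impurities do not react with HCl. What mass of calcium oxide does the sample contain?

0.9332 g

n(HCl) added = 0.04847 × 0.8215 = 0.03982 mol
n(NaOH) used in back-titration = 0.01574 × 0.4153 = 6.537 × 10^-3 mol
n(HCl) left over = 6.537 × 10^-3 mol (1:1 ratio)
n(HCl) consumed by analyte = 0.03982 − 6.537 × 10^-3 = 0.03328 mol
From the 1:2 ratio, n(CaO) = 1/2 × 0.03328 = 0.01664 mol
mass of CaO = 0.01664 × 56.08 = 0.9332 g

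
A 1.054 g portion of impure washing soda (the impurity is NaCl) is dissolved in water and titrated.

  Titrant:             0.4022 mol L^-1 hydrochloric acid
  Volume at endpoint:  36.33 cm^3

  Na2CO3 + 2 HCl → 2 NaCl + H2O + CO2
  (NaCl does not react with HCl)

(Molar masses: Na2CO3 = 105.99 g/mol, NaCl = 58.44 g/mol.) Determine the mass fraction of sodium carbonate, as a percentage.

73.47 %

n(HCl) = 0.03633 × 0.4022 = 0.01461 mol
Let x = n(Na2CO3), y = n(NaCl).
Titrant: 2x = 0.01461;  mass: 105.99x + 58.44y = 1.054
Solving, x = 7.306 × 10^-3 mol, y = 4.785 × 10^-3 mol
mass of Na2CO3 = 7.306 × 10^-3 × 105.99 = 0.7744 g
% Na2CO3 = 0.7744 / 1.054 × 100 = 73.47 %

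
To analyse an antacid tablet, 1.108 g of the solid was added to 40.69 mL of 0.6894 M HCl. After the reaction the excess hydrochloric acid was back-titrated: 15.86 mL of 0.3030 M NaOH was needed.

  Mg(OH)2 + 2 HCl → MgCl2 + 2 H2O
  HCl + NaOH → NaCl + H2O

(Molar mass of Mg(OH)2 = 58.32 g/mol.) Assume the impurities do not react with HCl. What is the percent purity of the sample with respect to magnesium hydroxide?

61.18 %

n(HCl) added = 0.04069 × 0.6894 = 0.02805 mol
n(NaOH) used in back-titration = 0.01586 × 0.3030 = 4.806 × 10^-3 mol
n(HCl) left over = 4.806 × 10^-3 mol (1:1 ratio)
n(HCl) consumed by analyte = 0.02805 − 4.806 × 10^-3 = 0.02325 mol
From the 1:2 ratio, n(Mg(OH)2) = 1/2 × 0.02325 = 0.01162 mol
mass of Mg(OH)2 = 0.01162 × 58.32 = 0.6779 g
% Mg(OH)2 = 0.6779 / 1.108 × 100 = 61.18 %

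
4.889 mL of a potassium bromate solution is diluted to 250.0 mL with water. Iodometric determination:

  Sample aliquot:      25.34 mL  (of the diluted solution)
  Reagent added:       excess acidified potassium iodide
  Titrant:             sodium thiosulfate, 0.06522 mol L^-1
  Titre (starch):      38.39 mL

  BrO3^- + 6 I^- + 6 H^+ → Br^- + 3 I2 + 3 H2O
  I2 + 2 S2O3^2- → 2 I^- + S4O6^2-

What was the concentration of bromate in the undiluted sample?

0.8421 mol/L

n(S2O3^2-) = 0.03839 × 0.06522 = 2.504 × 10^-3 mol
n(I2) = n(S2O3^2-)/2 = 1.252 × 10^-3 mol
From the 1:3 ratio, n(BrO3^-) in the aliquot = 1/3 × 1.252 × 10^-3 = 4.173 × 10^-4 mol
[BrO3^-]_dilute = 4.173 × 10^-4 / 0.02534 = 0.01647 mol/L
[BrO3^-]_original = 0.01647 × 250.0/4.889 = 0.8421 mol/L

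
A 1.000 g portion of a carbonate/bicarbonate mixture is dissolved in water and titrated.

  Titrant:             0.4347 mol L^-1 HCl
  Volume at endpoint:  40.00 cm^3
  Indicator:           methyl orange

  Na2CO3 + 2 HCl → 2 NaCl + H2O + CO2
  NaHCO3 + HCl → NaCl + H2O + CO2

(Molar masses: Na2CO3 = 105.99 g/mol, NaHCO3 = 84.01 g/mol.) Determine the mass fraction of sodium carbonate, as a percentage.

n(HCl) = 0.04000 × 0.4347 = 0.01739 mol
Let x = n(Na2CO3), y = n(NaHCO3).
Titrant: 2x + 1y = 0.01739;  mass: 105.99x + 84.01y = 1.000
Solving, x = 7.428 × 10^-3 mol, y = 2.532 × 10^-3 mol
mass of Na2CO3 = 7.428 × 10^-3 × 105.99 = 0.7873 g
% Na2CO3 = 0.7873 / 1.000 × 100 = 78.73 %

78.73 %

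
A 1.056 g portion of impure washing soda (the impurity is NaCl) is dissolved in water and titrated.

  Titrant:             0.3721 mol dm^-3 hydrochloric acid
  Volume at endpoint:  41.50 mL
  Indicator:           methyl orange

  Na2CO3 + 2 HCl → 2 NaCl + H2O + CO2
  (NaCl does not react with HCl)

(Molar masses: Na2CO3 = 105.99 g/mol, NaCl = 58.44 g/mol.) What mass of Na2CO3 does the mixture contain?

n(HCl) = 0.04150 × 0.3721 = 0.01544 mol
Let x = n(Na2CO3), y = n(NaCl).
Titrant: 2x = 0.01544;  mass: 105.99x + 58.44y = 1.056
Solving, x = 7.721 × 10^-3 mol, y = 4.066 × 10^-3 mol
mass of Na2CO3 = 7.721 × 10^-3 × 105.99 = 0.8184 g

0.8184 g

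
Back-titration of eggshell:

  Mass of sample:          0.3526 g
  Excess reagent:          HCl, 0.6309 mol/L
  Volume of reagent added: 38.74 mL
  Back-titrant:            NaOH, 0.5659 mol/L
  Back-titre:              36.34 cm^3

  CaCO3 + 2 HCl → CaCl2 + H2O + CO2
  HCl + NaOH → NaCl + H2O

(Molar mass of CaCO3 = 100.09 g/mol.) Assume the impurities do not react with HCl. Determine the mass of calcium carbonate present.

n(HCl) added = 0.03874 × 0.6309 = 0.02444 mol
n(NaOH) used in back-titration = 0.03634 × 0.5659 = 0.02056 mol
n(HCl) left over = 0.02056 mol (1:1 ratio)
n(HCl) consumed by analyte = 0.02444 − 0.02056 = 3.876 × 10^-3 mol
From the 1:2 ratio, n(CaCO3) = 1/2 × 3.876 × 10^-3 = 1.938 × 10^-3 mol
mass of CaCO3 = 1.938 × 10^-3 × 100.09 = 0.1940 g

0.1940 g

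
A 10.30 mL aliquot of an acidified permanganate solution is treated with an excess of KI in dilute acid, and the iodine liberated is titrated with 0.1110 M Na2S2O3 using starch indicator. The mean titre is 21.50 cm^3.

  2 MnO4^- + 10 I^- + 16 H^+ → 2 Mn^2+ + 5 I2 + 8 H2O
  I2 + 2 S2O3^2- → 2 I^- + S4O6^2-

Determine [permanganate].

n(S2O3^2-) = 0.02150 × 0.1110 = 2.386 × 10^-3 mol
n(I2) = n(S2O3^2-)/2 = 1.193 × 10^-3 mol
From the 2:5 ratio, n(MnO4^-) in the aliquot = 2/5 × 1.193 × 10^-3 = 4.773 × 10^-4 mol
[MnO4^-] = 4.773 × 10^-4 / 0.01030 = 0.04634 mol/L

0.04634 M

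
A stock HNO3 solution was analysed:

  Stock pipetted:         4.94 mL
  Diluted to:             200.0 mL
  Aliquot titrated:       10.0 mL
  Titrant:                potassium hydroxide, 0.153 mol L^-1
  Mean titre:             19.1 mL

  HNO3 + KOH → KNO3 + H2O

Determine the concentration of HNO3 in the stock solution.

n(KOH) = 0.0191 × 0.153 = 2.92 × 10^-3 mol
n(HNO3) in the aliquot = 2.92 × 10^-3 mol (1:1 ratio)
[HNO3]_dilute = 2.92 × 10^-3 / 0.0100 = 0.292 mol/L
Dilution factor = 200.0 / 4.94 = 40.49
[HNO3]_stock = 0.292 × 40.49 = 11.8 mol/L

11.8 mol/L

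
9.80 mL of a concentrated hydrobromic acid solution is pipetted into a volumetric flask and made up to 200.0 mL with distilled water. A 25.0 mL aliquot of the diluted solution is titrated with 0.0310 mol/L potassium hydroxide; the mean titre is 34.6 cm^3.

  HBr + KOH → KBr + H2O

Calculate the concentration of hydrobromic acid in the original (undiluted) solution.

0.876 mol/L

n(KOH) = 0.0346 × 0.0310 = 1.07 × 10^-3 mol
n(HBr) in the aliquot = 1.07 × 10^-3 mol (1:1 ratio)
[HBr]_dilute = 1.07 × 10^-3 / 0.0250 = 0.0429 mol/L
Dilution factor = 200.0 / 9.80 = 20.41
[HBr]_stock = 0.0429 × 20.41 = 0.876 mol/L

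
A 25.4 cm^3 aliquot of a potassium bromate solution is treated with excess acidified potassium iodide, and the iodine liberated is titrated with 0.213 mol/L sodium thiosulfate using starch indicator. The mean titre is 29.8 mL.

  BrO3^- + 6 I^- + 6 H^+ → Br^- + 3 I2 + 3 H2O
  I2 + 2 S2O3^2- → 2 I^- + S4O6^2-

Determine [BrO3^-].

0.0416 mol/L

n(S2O3^2-) = 0.0298 × 0.213 = 6.35 × 10^-3 mol
n(I2) = n(S2O3^2-)/2 = 3.17 × 10^-3 mol
From the 1:3 ratio, n(BrO3^-) in the aliquot = 1/3 × 3.17 × 10^-3 = 1.06 × 10^-3 mol
[BrO3^-] = 1.06 × 10^-3 / 0.0254 = 0.0416 mol/L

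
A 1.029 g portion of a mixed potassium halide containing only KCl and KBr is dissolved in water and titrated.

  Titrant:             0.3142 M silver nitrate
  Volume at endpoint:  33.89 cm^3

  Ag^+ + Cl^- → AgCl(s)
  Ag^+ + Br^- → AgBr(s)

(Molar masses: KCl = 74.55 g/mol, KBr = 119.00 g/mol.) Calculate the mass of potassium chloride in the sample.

0.3994 g

n(AgNO3) = 0.03389 × 0.3142 = 0.01065 mol
Let x = n(KCl), y = n(KBr).
Titrant: 1x + 1y = 0.01065;  mass: 74.55x + 119.00y = 1.029
Solving, x = 5.357 × 10^-3 mol, y = 5.291 × 10^-3 mol
mass of KCl = 5.357 × 10^-3 × 74.55 = 0.3994 g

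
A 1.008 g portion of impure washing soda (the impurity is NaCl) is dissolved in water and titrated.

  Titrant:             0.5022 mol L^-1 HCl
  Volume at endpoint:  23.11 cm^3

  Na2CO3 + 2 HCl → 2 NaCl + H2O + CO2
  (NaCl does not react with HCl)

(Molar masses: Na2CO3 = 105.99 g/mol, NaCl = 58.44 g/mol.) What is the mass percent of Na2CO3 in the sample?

n(HCl) = 0.02311 × 0.5022 = 0.01161 mol
Let x = n(Na2CO3), y = n(NaCl).
Titrant: 2x = 0.01161;  mass: 105.99x + 58.44y = 1.008
Solving, x = 5.803 × 10^-3 mol, y = 6.724 × 10^-3 mol
mass of Na2CO3 = 5.803 × 10^-3 × 105.99 = 0.6151 g
% Na2CO3 = 0.6151 / 1.008 × 100 = 61.02 %

61.02 %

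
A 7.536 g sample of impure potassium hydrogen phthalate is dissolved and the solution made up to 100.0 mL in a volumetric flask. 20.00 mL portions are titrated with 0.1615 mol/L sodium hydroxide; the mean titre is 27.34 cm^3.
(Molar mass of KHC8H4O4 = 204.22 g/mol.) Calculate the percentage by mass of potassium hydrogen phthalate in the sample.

59.83 %

KHC8H4O4 + NaOH → KNaC8H4O4 + H2O
n(NaOH) per titration = 0.02734 × 0.1615 = 4.415 × 10^-3 mol
n(KHC8H4O4) in each aliquot = 4.415 × 10^-3 mol (1:1 ratio)
n(KHC8H4O4) in the whole flask = 4.415 × 10^-3 × 100.0/20.00 = 0.02208 mol
mass of KHC8H4O4 = 0.02208 × 204.22 = 4.509 g
% KHC8H4O4 = 4.509 / 7.536 × 100 = 59.83 %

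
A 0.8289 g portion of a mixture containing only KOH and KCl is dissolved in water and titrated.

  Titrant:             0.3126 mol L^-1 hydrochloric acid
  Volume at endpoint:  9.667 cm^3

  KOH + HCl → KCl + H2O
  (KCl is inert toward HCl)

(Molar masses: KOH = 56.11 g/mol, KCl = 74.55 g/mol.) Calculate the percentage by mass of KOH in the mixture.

20.46 %

n(HCl) = 0.009667 × 0.3126 = 3.022 × 10^-3 mol
Let x = n(KOH), y = n(KCl).
Titrant: 1x = 3.022 × 10^-3;  mass: 56.11x + 74.55y = 0.8289
Solving, x = 3.022 × 10^-3 mol, y = 8.844 × 10^-3 mol
mass of KOH = 3.022 × 10^-3 × 56.11 = 0.1696 g
% KOH = 0.1696 / 0.8289 × 100 = 20.46 %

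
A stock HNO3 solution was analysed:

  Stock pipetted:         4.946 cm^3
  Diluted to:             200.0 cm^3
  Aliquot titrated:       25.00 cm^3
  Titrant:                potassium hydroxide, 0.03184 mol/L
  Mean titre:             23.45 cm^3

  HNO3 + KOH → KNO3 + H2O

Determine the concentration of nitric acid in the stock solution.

n(KOH) = 0.02345 × 0.03184 = 7.466 × 10^-4 mol
n(HNO3) in the aliquot = 7.466 × 10^-4 mol (1:1 ratio)
[HNO3]_dilute = 7.466 × 10^-4 / 0.02500 = 0.02987 mol/L
Dilution factor = 200.0 / 4.946 = 40.44
[HNO3]_stock = 0.02987 × 40.44 = 1.208 mol/L

1.208 mol/L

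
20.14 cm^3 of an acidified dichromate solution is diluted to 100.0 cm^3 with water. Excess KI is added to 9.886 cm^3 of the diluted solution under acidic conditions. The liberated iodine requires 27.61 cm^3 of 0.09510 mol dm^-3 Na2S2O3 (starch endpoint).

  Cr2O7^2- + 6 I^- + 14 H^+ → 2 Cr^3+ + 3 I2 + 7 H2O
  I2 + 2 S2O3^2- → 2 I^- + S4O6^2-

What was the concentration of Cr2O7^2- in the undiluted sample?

0.2198 mol/L

n(S2O3^2-) = 0.02761 × 0.09510 = 2.626 × 10^-3 mol
n(I2) = n(S2O3^2-)/2 = 1.313 × 10^-3 mol
From the 1:3 ratio, n(Cr2O7^2-) in the aliquot = 1/3 × 1.313 × 10^-3 = 4.376 × 10^-4 mol
[Cr2O7^2-]_dilute = 4.376 × 10^-4 / 0.009886 = 0.04427 mol/L
[Cr2O7^2-]_original = 0.04427 × 100.0/20.14 = 0.2198 mol/L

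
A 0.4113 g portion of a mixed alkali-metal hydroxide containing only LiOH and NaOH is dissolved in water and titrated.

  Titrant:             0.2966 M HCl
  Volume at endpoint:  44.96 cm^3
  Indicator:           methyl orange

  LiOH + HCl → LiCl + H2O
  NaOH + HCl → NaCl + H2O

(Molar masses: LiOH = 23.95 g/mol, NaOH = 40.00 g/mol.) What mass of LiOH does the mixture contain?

0.1822 g

n(HCl) = 0.04496 × 0.2966 = 0.01334 mol
Let x = n(LiOH), y = n(NaOH).
Titrant: 1x + 1y = 0.01334;  mass: 23.95x + 40.00y = 0.4113
Solving, x = 7.608 × 10^-3 mol, y = 5.727 × 10^-3 mol
mass of LiOH = 7.608 × 10^-3 × 23.95 = 0.1822 g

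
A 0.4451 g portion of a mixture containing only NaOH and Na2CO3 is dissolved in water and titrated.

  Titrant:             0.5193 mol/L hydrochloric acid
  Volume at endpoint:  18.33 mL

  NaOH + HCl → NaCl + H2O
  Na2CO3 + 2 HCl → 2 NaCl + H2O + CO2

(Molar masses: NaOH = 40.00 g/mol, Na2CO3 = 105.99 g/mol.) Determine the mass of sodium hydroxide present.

0.1827 g

n(HCl) = 0.01833 × 0.5193 = 9.519 × 10^-3 mol
Let x = n(NaOH), y = n(Na2CO3).
Titrant: 1x + 2y = 9.519 × 10^-3;  mass: 40.00x + 105.99y = 0.4451
Solving, x = 4.567 × 10^-3 mol, y = 2.476 × 10^-3 mol
mass of NaOH = 4.567 × 10^-3 × 40.00 = 0.1827 g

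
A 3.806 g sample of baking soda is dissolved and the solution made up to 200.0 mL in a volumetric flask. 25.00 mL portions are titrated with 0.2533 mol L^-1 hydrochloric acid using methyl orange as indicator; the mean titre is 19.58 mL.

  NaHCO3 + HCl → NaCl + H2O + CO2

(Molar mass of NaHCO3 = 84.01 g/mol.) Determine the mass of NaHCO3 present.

3.333 g

n(HCl) per titration = 0.01958 × 0.2533 = 4.960 × 10^-3 mol
n(NaHCO3) in each aliquot = 4.960 × 10^-3 mol (1:1 ratio)
n(NaHCO3) in the whole flask = 4.960 × 10^-3 × 200.0/25.00 = 0.03968 mol
mass of NaHCO3 = 0.03968 × 84.01 = 3.333 g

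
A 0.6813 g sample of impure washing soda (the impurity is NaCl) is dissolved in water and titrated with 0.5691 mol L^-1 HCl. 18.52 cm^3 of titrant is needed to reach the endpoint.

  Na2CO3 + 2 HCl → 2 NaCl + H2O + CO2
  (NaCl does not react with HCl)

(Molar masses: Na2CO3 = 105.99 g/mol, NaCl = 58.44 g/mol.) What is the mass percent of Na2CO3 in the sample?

n(HCl) = 0.01852 × 0.5691 = 0.01054 mol
Let x = n(Na2CO3), y = n(NaCl).
Titrant: 2x = 0.01054;  mass: 105.99x + 58.44y = 0.6813
Solving, x = 5.270 × 10^-3 mol, y = 2.100 × 10^-3 mol
mass of Na2CO3 = 5.270 × 10^-3 × 105.99 = 0.5586 g
% Na2CO3 = 0.5586 / 0.6813 × 100 = 81.98 %

81.98 %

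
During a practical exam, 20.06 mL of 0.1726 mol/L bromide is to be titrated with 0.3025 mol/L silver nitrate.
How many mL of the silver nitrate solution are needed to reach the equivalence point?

11.45 mL

Ag^+ + Br^- → AgBr(s)
n(Br-) = 0.02006 L × 0.1726 mol/L = 3.462 × 10^-3 mol
n(AgNO3) = 3.462 × 10^-3 mol (1:1 stoichiometry)
V(AgNO3) = 3.462 × 10^-3 mol / 0.3025 mol/L = 0.01145 L = 11.45 mL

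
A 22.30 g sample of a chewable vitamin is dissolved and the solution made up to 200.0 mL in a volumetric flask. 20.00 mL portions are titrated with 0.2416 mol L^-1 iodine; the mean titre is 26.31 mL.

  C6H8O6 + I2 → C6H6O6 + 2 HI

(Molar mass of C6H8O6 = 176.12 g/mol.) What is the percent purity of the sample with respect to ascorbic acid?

n(I2) per titration = 0.02631 × 0.2416 = 6.356 × 10^-3 mol
n(C6H8O6) in each aliquot = 6.356 × 10^-3 mol (1:1 ratio)
n(C6H8O6) in the whole flask = 6.356 × 10^-3 × 200.0/20.00 = 0.06356 mol
mass of C6H8O6 = 0.06356 × 176.12 = 11.20 g
% C6H8O6 = 11.20 / 22.30 × 100 = 50.20 %

50.20 %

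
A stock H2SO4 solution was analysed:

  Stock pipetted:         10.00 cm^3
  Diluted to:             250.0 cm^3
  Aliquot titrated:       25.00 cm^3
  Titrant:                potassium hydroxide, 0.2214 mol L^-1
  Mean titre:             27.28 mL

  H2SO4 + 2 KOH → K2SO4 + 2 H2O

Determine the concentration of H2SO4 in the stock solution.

n(KOH) = 0.02728 × 0.2214 = 6.040 × 10^-3 mol
From the 1:2 ratio, n(H2SO4) in the aliquot = 1/2 × 6.040 × 10^-3 = 3.020 × 10^-3 mol
[H2SO4]_dilute = 3.020 × 10^-3 / 0.02500 = 0.1208 mol/L
Dilution factor = 250.0 / 10.00 = 25.00
[H2SO4]_stock = 0.1208 × 25.00 = 3.020 mol/L

3.020 mol/L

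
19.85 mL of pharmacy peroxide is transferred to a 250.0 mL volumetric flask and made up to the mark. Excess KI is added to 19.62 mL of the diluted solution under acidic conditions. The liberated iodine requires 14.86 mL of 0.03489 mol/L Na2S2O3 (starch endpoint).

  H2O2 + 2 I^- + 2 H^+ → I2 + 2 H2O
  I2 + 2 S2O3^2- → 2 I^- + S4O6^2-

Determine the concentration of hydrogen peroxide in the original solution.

0.1664 mol/L

n(S2O3^2-) = 0.01486 × 0.03489 = 5.185 × 10^-4 mol
n(I2) = n(S2O3^2-)/2 = 2.592 × 10^-4 mol
n(H2O2) in the aliquot = 2.592 × 10^-4 mol (1:1 ratio)
[H2O2]_dilute = 2.592 × 10^-4 / 0.01962 = 0.01321 mol/L
[H2O2]_original = 0.01321 × 250.0/19.85 = 0.1664 mol/L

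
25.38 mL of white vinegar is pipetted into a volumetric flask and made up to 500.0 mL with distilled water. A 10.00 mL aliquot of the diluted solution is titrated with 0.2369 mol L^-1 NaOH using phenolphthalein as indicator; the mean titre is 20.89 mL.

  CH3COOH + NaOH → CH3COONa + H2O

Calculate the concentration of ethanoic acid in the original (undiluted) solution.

9.749 mol/L

n(NaOH) = 0.02089 × 0.2369 = 4.949 × 10^-3 mol
n(CH3COOH) in the aliquot = 4.949 × 10^-3 mol (1:1 ratio)
[CH3COOH]_dilute = 4.949 × 10^-3 / 0.01000 = 0.4949 mol/L
Dilution factor = 500.0 / 25.38 = 19.70
[CH3COOH]_stock = 0.4949 × 19.70 = 9.749 mol/L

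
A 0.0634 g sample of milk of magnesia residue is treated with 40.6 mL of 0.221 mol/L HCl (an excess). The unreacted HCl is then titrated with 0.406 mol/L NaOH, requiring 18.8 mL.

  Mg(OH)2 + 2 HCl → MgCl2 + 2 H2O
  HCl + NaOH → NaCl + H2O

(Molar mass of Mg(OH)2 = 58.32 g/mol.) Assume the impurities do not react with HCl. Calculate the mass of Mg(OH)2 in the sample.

0.0391 g

n(HCl) added = 0.0406 × 0.221 = 8.97 × 10^-3 mol
n(NaOH) used in back-titration = 0.0188 × 0.406 = 7.63 × 10^-3 mol
n(HCl) left over = 7.63 × 10^-3 mol (1:1 ratio)
n(HCl) consumed by analyte = 8.97 × 10^-3 − 7.63 × 10^-3 = 1.34 × 10^-3 mol
From the 1:2 ratio, n(Mg(OH)2) = 1/2 × 1.34 × 10^-3 = 6.70 × 10^-4 mol
mass of Mg(OH)2 = 6.70 × 10^-4 × 58.32 = 0.0391 g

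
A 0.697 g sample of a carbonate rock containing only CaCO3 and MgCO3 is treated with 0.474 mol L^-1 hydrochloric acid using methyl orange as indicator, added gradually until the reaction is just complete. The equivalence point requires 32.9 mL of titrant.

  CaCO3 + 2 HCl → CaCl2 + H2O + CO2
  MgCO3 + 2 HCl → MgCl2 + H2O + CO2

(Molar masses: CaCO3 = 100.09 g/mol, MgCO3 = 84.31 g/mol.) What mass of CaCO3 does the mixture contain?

n(HCl) = 0.0329 × 0.474 = 0.0156 mol
Let x = n(CaCO3), y = n(MgCO3).
Titrant: 2x + 2y = 0.0156;  mass: 100.09x + 84.31y = 0.697
Solving, x = 2.51 × 10^-3 mol, y = 5.29 × 10^-3 mol
mass of CaCO3 = 2.51 × 10^-3 × 100.09 = 0.251 g

0.251 g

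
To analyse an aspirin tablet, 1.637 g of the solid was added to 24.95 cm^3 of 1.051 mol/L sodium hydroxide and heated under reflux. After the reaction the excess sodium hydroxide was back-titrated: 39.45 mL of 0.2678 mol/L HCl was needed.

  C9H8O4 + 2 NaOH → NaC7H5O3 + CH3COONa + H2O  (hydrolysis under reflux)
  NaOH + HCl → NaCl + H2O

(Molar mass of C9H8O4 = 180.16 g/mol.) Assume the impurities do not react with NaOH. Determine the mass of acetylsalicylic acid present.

n(NaOH) added = 0.02495 × 1.051 = 0.02622 mol
n(HCl) used in back-titration = 0.03945 × 0.2678 = 0.01056 mol
n(NaOH) left over = 0.01056 mol (1:1 ratio)
n(NaOH) consumed by analyte = 0.02622 − 0.01056 = 0.01566 mol
From the 1:2 ratio, n(C9H8O4) = 1/2 × 0.01566 = 7.829 × 10^-3 mol
mass of C9H8O4 = 7.829 × 10^-3 × 180.16 = 1.410 g

1.410 g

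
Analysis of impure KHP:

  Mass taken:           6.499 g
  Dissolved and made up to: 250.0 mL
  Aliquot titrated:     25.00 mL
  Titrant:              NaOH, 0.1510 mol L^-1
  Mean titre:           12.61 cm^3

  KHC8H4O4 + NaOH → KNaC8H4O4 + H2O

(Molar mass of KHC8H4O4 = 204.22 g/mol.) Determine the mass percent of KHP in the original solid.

n(NaOH) per titration = 0.01261 × 0.1510 = 1.904 × 10^-3 mol
n(KHC8H4O4) in each aliquot = 1.904 × 10^-3 mol (1:1 ratio)
n(KHC8H4O4) in the whole flask = 1.904 × 10^-3 × 250.0/25.00 = 0.01904 mol
mass of KHC8H4O4 = 0.01904 × 204.22 = 3.889 g
% KHC8H4O4 = 3.889 / 6.499 × 100 = 59.83 %

59.83 %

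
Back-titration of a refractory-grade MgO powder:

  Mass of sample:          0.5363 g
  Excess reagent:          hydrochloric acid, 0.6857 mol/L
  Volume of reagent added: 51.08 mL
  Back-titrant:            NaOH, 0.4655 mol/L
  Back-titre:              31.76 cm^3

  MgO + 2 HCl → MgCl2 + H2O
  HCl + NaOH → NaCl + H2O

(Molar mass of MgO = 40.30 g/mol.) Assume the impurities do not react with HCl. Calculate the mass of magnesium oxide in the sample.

n(HCl) added = 0.05108 × 0.6857 = 0.03503 mol
n(NaOH) used in back-titration = 0.03176 × 0.4655 = 0.01478 mol
n(HCl) left over = 0.01478 mol (1:1 ratio)
n(HCl) consumed by analyte = 0.03503 − 0.01478 = 0.02024 mol
From the 1:2 ratio, n(MgO) = 1/2 × 0.02024 = 0.01012 mol
mass of MgO = 0.01012 × 40.30 = 0.4079 g

0.4079 g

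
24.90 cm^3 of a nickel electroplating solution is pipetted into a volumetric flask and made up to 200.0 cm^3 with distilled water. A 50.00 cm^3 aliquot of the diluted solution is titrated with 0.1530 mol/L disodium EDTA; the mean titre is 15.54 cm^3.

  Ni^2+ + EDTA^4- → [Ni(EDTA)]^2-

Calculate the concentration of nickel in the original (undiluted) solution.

0.3819 mol/L

n(EDTA) = 0.01554 × 0.1530 = 2.378 × 10^-3 mol
n(Ni2+) in the aliquot = 2.378 × 10^-3 mol (1:1 ratio)
[Ni2+]_dilute = 2.378 × 10^-3 / 0.05000 = 0.04755 mol/L
Dilution factor = 200.0 / 24.90 = 8.032
[Ni2+]_stock = 0.04755 × 8.032 = 0.3819 mol/L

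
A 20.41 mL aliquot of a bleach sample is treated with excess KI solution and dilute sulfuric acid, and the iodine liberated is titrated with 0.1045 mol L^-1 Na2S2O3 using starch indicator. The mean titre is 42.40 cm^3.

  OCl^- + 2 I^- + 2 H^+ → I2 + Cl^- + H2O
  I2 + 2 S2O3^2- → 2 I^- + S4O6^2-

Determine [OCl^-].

0.1085 mol/L

n(S2O3^2-) = 0.04240 × 0.1045 = 4.431 × 10^-3 mol
n(I2) = n(S2O3^2-)/2 = 2.215 × 10^-3 mol
n(OCl^-) in the aliquot = 2.215 × 10^-3 mol (1:1 ratio)
[OCl^-] = 2.215 × 10^-3 / 0.02041 = 0.1085 mol/L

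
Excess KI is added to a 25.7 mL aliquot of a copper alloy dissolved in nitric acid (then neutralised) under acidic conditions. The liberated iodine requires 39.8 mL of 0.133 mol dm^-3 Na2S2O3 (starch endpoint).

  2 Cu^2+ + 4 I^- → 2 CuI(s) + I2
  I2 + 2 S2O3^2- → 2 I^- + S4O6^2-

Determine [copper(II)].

n(S2O3^2-) = 0.0398 × 0.133 = 5.29 × 10^-3 mol
n(I2) = n(S2O3^2-)/2 = 2.65 × 10^-3 mol
From the 2:1 ratio, n(Cu2+) in the aliquot = 2/1 × 2.65 × 10^-3 = 5.29 × 10^-3 mol
[Cu2+] = 5.29 × 10^-3 / 0.0257 = 0.206 mol/L

0.206 mol/L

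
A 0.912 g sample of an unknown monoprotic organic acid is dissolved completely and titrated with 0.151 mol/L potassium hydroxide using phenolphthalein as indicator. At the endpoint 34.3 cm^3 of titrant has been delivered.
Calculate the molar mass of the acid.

176 g/mol

n(KOH) = 0.0343 L × 0.151 mol/L = 5.18 × 10^-3 mol
n(HA) = 5.18 × 10^-3 mol (1:1 ratio)
M = m / n = 0.912 g / 5.18 × 10^-3 mol = 176 g/mol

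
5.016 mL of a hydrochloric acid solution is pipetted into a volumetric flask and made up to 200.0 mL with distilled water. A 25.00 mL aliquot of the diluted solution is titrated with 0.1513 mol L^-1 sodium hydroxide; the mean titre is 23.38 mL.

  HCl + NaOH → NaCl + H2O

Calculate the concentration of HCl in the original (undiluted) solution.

n(NaOH) = 0.02338 × 0.1513 = 3.537 × 10^-3 mol
n(HCl) in the aliquot = 3.537 × 10^-3 mol (1:1 ratio)
[HCl]_dilute = 3.537 × 10^-3 / 0.02500 = 0.1415 mol/L
Dilution factor = 200.0 / 5.016 = 39.87
[HCl]_stock = 0.1415 × 39.87 = 5.642 mol/L

5.642 mol/L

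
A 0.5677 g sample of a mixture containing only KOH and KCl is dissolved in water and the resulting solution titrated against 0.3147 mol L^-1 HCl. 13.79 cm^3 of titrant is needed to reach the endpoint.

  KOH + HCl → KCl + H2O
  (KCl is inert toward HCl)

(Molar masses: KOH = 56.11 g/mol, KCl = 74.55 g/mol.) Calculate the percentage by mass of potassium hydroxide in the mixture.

n(HCl) = 0.01379 × 0.3147 = 4.340 × 10^-3 mol
Let x = n(KOH), y = n(KCl).
Titrant: 1x = 4.340 × 10^-3;  mass: 56.11x + 74.55y = 0.5677
Solving, x = 4.340 × 10^-3 mol, y = 4.349 × 10^-3 mol
mass of KOH = 4.340 × 10^-3 × 56.11 = 0.2435 g
% KOH = 0.2435 / 0.5677 × 100 = 42.89 %

42.89 %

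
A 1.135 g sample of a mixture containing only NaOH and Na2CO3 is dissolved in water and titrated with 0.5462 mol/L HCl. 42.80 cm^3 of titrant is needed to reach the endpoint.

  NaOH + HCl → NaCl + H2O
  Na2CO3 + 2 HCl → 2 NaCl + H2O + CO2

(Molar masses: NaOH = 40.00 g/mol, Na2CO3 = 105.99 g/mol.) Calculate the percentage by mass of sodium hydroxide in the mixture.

28.17 %

n(HCl) = 0.04280 × 0.5462 = 0.02338 mol
Let x = n(NaOH), y = n(Na2CO3).
Titrant: 1x + 2y = 0.02338;  mass: 40.00x + 105.99y = 1.135
Solving, x = 7.994 × 10^-3 mol, y = 7.692 × 10^-3 mol
mass of NaOH = 7.994 × 10^-3 × 40.00 = 0.3198 g
% NaOH = 0.3198 / 1.135 × 100 = 28.17 %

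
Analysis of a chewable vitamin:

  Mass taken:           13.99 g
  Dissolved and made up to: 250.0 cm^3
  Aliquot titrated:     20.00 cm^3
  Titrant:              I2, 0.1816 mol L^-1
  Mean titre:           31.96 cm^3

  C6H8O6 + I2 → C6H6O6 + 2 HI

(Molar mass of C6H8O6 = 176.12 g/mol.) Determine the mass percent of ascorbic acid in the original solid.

91.33 %

n(I2) per titration = 0.03196 × 0.1816 = 5.804 × 10^-3 mol
n(C6H8O6) in each aliquot = 5.804 × 10^-3 mol (1:1 ratio)
n(C6H8O6) in the whole flask = 5.804 × 10^-3 × 250.0/20.00 = 0.07255 mol
mass of C6H8O6 = 0.07255 × 176.12 = 12.78 g
% C6H8O6 = 12.78 / 13.99 × 100 = 91.33 %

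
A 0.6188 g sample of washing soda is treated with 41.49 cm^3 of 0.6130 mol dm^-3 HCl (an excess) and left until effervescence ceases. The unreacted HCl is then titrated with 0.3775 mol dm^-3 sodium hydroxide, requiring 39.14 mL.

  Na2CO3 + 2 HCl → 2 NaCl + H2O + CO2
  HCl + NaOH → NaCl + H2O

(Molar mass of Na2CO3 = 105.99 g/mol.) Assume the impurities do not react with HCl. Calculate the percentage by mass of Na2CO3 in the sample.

91.28 %

n(HCl) added = 0.04149 × 0.6130 = 0.02543 mol
n(NaOH) used in back-titration = 0.03914 × 0.3775 = 0.01478 mol
n(HCl) left over = 0.01478 mol (1:1 ratio)
n(HCl) consumed by analyte = 0.02543 − 0.01478 = 0.01066 mol
From the 1:2 ratio, n(Na2CO3) = 1/2 × 0.01066 = 5.329 × 10^-3 mol
mass of Na2CO3 = 5.329 × 10^-3 × 105.99 = 0.5648 g
% Na2CO3 = 0.5648 / 0.6188 × 100 = 91.28 %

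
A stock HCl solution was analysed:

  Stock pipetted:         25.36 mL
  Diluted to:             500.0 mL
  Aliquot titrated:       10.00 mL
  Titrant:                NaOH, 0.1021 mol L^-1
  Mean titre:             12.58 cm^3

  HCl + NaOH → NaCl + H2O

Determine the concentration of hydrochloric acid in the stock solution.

2.532 mol/L

n(NaOH) = 0.01258 × 0.1021 = 1.284 × 10^-3 mol
n(HCl) in the aliquot = 1.284 × 10^-3 mol (1:1 ratio)
[HCl]_dilute = 1.284 × 10^-3 / 0.01000 = 0.1284 mol/L
Dilution factor = 500.0 / 25.36 = 19.72
[HCl]_stock = 0.1284 × 19.72 = 2.532 mol/L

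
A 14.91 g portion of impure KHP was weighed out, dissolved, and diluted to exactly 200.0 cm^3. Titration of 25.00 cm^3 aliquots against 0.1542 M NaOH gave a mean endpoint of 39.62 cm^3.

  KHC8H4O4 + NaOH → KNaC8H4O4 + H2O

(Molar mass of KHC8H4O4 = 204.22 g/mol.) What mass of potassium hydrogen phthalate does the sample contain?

n(NaOH) per titration = 0.03962 × 0.1542 = 6.109 × 10^-3 mol
n(KHC8H4O4) in each aliquot = 6.109 × 10^-3 mol (1:1 ratio)
n(KHC8H4O4) in the whole flask = 6.109 × 10^-3 × 200.0/25.00 = 0.04888 mol
mass of KHC8H4O4 = 0.04888 × 204.22 = 9.981 g

9.981 g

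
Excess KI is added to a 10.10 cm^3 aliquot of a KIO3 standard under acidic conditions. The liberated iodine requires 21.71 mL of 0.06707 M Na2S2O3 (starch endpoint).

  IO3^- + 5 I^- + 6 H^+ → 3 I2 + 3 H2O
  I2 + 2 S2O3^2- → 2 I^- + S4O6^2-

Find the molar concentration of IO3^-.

n(S2O3^2-) = 0.02171 × 0.06707 = 1.456 × 10^-3 mol
n(I2) = n(S2O3^2-)/2 = 7.280 × 10^-4 mol
From the 1:3 ratio, n(IO3^-) in the aliquot = 1/3 × 7.280 × 10^-4 = 2.427 × 10^-4 mol
[IO3^-] = 2.427 × 10^-4 / 0.01010 = 0.02403 mol/L

0.02403 M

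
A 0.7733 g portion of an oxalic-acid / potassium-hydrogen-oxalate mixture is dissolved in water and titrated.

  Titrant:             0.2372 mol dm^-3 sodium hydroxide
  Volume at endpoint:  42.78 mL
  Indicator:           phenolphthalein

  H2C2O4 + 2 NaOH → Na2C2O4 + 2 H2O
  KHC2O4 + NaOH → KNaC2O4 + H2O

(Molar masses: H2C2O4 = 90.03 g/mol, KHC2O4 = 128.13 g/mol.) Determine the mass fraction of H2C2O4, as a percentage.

36.90 %

n(NaOH) = 0.04278 × 0.2372 = 0.01015 mol
Let x = n(H2C2O4), y = n(KHC2O4).
Titrant: 2x + 1y = 0.01015;  mass: 90.03x + 128.13y = 0.7733
Solving, x = 3.170 × 10^-3 mol, y = 3.808 × 10^-3 mol
mass of H2C2O4 = 3.170 × 10^-3 × 90.03 = 0.2854 g
% H2C2O4 = 0.2854 / 0.7733 × 100 = 36.90 %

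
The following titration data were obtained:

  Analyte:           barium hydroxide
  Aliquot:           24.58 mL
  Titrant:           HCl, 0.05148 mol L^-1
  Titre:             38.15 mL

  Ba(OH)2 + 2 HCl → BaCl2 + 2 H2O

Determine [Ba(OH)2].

n(HCl) = 0.03815 L × 0.05148 mol/L = 1.964 × 10^-3 mol
From the 1:2 mole ratio, n(Ba(OH)2) = 1/2 × 1.964 × 10^-3 = 9.820 × 10^-4 mol
[Ba(OH)2] = 9.820 × 10^-4 mol / 0.02458 L = 0.03995 mol/L

0.03995 mol/L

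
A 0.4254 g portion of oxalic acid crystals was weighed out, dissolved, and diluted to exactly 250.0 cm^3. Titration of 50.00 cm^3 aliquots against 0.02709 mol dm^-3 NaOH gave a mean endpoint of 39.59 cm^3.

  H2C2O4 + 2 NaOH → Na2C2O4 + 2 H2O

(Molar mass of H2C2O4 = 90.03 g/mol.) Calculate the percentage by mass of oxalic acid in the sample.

56.74 %

n(NaOH) per titration = 0.03959 × 0.02709 = 1.072 × 10^-3 mol
From the 1:2 ratio, n(H2C2O4) in each aliquot = 1/2 × 1.072 × 10^-3 = 5.362 × 10^-4 mol
n(H2C2O4) in the whole flask = 5.362 × 10^-4 × 250.0/50.00 = 2.681 × 10^-3 mol
mass of H2C2O4 = 2.681 × 10^-3 × 90.03 = 0.2414 g
% H2C2O4 = 0.2414 / 0.4254 × 100 = 56.74 %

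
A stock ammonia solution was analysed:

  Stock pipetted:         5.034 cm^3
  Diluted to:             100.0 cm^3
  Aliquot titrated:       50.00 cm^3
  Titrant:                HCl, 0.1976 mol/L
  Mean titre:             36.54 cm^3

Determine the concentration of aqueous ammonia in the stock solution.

2.869 mol/L

NH3 + HCl → NH4Cl
n(HCl) = 0.03654 × 0.1976 = 7.220 × 10^-3 mol
n(NH3) in the aliquot = 7.220 × 10^-3 mol (1:1 ratio)
[NH3]_dilute = 7.220 × 10^-3 / 0.05000 = 0.1444 mol/L
Dilution factor = 100.0 / 5.034 = 19.86
[NH3]_stock = 0.1444 × 19.86 = 2.869 mol/L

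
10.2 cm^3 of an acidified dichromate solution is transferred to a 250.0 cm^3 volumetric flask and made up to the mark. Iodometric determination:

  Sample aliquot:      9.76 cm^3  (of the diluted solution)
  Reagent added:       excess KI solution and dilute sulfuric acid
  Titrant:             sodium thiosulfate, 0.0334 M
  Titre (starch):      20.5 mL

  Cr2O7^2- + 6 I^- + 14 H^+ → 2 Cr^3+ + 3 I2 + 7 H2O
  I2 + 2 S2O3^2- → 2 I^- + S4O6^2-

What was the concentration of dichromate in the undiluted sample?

0.287 M

n(S2O3^2-) = 0.0205 × 0.0334 = 6.85 × 10^-4 mol
n(I2) = n(S2O3^2-)/2 = 3.42 × 10^-4 mol
From the 1:3 ratio, n(Cr2O7^2-) in the aliquot = 1/3 × 3.42 × 10^-4 = 1.14 × 10^-4 mol
[Cr2O7^2-]_dilute = 1.14 × 10^-4 / 0.00976 = 0.0117 mol/L
[Cr2O7^2-]_original = 0.0117 × 250.0/10.2 = 0.287 mol/L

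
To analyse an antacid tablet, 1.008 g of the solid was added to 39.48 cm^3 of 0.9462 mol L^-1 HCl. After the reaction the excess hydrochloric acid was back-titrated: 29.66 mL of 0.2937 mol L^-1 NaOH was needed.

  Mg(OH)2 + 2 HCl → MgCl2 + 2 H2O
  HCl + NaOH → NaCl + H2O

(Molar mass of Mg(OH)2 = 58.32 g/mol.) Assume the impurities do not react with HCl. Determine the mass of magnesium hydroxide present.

n(HCl) added = 0.03948 × 0.9462 = 0.03736 mol
n(NaOH) used in back-titration = 0.02966 × 0.2937 = 8.711 × 10^-3 mol
n(HCl) left over = 8.711 × 10^-3 mol (1:1 ratio)
n(HCl) consumed by analyte = 0.03736 − 8.711 × 10^-3 = 0.02864 mol
From the 1:2 ratio, n(Mg(OH)2) = 1/2 × 0.02864 = 0.01432 mol
mass of Mg(OH)2 = 0.01432 × 58.32 = 0.8353 g

0.8353 g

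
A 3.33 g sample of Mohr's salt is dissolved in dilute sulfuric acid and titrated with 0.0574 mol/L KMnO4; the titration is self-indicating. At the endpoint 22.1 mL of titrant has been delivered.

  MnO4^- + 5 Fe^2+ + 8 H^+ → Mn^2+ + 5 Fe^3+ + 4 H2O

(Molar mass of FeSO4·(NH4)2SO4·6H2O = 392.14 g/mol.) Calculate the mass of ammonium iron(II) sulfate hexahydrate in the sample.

n(KMnO4) = 0.0221 L × 0.0574 mol/L = 1.27 × 10^-3 mol
From the 5:1 ratio, n(FeSO4·(NH4)2SO4·6H2O) = 5/1 × 1.27 × 10^-3 = 6.34 × 10^-3 mol
mass of FeSO4·(NH4)2SO4·6H2O = 6.34 × 10^-3 × 392.14 g/mol = 2.49 g

2.49 g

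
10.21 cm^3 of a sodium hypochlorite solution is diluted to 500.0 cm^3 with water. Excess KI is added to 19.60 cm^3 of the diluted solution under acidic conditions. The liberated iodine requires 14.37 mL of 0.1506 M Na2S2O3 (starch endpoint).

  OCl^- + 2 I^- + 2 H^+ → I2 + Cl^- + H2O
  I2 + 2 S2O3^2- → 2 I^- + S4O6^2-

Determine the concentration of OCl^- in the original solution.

2.704 M

n(S2O3^2-) = 0.01437 × 0.1506 = 2.164 × 10^-3 mol
n(I2) = n(S2O3^2-)/2 = 1.082 × 10^-3 mol
n(OCl^-) in the aliquot = 1.082 × 10^-3 mol (1:1 ratio)
[OCl^-]_dilute = 1.082 × 10^-3 / 0.01960 = 0.05521 mol/L
[OCl^-]_original = 0.05521 × 500.0/10.21 = 2.704 mol/L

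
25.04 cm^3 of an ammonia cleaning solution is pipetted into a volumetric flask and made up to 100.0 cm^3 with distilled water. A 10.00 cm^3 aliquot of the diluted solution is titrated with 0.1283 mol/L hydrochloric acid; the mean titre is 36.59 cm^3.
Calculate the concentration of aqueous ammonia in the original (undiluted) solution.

1.875 mol/L

NH3 + HCl → NH4Cl
n(HCl) = 0.03659 × 0.1283 = 4.694 × 10^-3 mol
n(NH3) in the aliquot = 4.694 × 10^-3 mol (1:1 ratio)
[NH3]_dilute = 4.694 × 10^-3 / 0.01000 = 0.4694 mol/L
Dilution factor = 100.0 / 25.04 = 3.994
[NH3]_stock = 0.4694 × 3.994 = 1.875 mol/L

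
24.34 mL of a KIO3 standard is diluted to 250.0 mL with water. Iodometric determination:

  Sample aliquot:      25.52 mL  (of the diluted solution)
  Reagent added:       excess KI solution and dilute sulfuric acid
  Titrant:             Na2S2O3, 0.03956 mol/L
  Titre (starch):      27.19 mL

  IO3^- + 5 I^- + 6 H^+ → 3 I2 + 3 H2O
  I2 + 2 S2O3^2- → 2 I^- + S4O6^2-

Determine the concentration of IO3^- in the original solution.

n(S2O3^2-) = 0.02719 × 0.03956 = 1.076 × 10^-3 mol
n(I2) = n(S2O3^2-)/2 = 5.378 × 10^-4 mol
From the 1:3 ratio, n(IO3^-) in the aliquot = 1/3 × 5.378 × 10^-4 = 1.793 × 10^-4 mol
[IO3^-]_dilute = 1.793 × 10^-4 / 0.02552 = 0.007025 mol/L
[IO3^-]_original = 0.007025 × 250.0/24.34 = 0.07215 mol/L

0.07215 mol/L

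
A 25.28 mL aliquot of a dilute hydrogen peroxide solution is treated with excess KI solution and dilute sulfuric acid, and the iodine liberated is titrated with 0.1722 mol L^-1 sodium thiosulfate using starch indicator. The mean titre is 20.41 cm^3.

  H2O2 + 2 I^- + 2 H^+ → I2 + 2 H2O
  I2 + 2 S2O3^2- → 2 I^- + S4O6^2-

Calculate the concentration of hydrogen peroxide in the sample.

0.06951 mol/L

n(S2O3^2-) = 0.02041 × 0.1722 = 3.515 × 10^-3 mol
n(I2) = n(S2O3^2-)/2 = 1.757 × 10^-3 mol
n(H2O2) in the aliquot = 1.757 × 10^-3 mol (1:1 ratio)
[H2O2] = 1.757 × 10^-3 / 0.02528 = 0.06951 mol/L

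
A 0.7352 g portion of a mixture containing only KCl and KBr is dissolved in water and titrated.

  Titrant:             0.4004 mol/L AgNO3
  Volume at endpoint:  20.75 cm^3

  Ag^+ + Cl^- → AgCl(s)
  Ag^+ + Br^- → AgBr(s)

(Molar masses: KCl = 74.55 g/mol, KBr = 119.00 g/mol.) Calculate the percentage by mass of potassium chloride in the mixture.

n(AgNO3) = 0.02075 × 0.4004 = 8.308 × 10^-3 mol
Let x = n(KCl), y = n(KBr).
Titrant: 1x + 1y = 8.308 × 10^-3;  mass: 74.55x + 119.00y = 0.7352
Solving, x = 5.703 × 10^-3 mol, y = 2.606 × 10^-3 mol
mass of KCl = 5.703 × 10^-3 × 74.55 = 0.4251 g
% KCl = 0.4251 / 0.7352 × 100 = 57.83 %

57.83 %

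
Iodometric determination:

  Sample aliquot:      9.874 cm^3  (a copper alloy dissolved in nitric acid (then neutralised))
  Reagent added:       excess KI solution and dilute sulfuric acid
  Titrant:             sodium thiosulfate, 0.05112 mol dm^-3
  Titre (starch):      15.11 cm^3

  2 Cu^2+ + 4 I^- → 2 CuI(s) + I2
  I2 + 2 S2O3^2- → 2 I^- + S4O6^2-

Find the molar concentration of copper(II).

n(S2O3^2-) = 0.01511 × 0.05112 = 7.724 × 10^-4 mol
n(I2) = n(S2O3^2-)/2 = 3.862 × 10^-4 mol
From the 2:1 ratio, n(Cu2+) in the aliquot = 2/1 × 3.862 × 10^-4 = 7.724 × 10^-4 mol
[Cu2+] = 7.724 × 10^-4 / 0.009874 = 0.07823 mol/L

0.07823 mol/L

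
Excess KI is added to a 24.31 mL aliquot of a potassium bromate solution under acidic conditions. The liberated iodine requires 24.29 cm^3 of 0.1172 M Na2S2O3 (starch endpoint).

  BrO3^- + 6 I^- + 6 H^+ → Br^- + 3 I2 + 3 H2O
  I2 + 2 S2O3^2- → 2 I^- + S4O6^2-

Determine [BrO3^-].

n(S2O3^2-) = 0.02429 × 0.1172 = 2.847 × 10^-3 mol
n(I2) = n(S2O3^2-)/2 = 1.423 × 10^-3 mol
From the 1:3 ratio, n(BrO3^-) in the aliquot = 1/3 × 1.423 × 10^-3 = 4.745 × 10^-4 mol
[BrO3^-] = 4.745 × 10^-4 / 0.02431 = 0.01952 mol/L

0.01952 M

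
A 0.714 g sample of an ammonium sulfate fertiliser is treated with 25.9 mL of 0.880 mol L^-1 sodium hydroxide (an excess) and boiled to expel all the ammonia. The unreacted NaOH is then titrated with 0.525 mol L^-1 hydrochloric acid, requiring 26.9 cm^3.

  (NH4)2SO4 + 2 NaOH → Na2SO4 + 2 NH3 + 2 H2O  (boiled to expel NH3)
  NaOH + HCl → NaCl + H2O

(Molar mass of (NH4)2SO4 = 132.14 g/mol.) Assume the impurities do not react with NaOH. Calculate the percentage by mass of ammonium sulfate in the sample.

n(NaOH) added = 0.0259 × 0.880 = 0.0228 mol
n(HCl) used in back-titration = 0.0269 × 0.525 = 0.0141 mol
n(NaOH) left over = 0.0141 mol (1:1 ratio)
n(NaOH) consumed by analyte = 0.0228 − 0.0141 = 8.67 × 10^-3 mol
From the 1:2 ratio, n((NH4)2SO4) = 1/2 × 8.67 × 10^-3 = 4.33 × 10^-3 mol
mass of (NH4)2SO4 = 4.33 × 10^-3 × 132.14 = 0.573 g
% (NH4)2SO4 = 0.573 / 0.714 × 100 = 80.2 %

80.2 %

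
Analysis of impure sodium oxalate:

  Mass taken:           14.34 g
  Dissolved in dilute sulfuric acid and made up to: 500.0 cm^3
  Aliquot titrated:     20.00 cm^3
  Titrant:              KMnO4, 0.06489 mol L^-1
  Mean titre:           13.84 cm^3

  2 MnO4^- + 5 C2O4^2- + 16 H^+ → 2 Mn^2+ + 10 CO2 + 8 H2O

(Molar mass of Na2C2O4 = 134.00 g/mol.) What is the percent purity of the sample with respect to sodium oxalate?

n(KMnO4) per titration = 0.01384 × 0.06489 = 8.981 × 10^-4 mol
From the 5:2 ratio, n(Na2C2O4) in each aliquot = 5/2 × 8.981 × 10^-4 = 2.245 × 10^-3 mol
n(Na2C2O4) in the whole flask = 2.245 × 10^-3 × 500.0/20.00 = 0.05613 mol
mass of Na2C2O4 = 0.05613 × 134.00 = 7.521 g
% Na2C2O4 = 7.521 / 14.34 × 100 = 52.45 %

52.45 %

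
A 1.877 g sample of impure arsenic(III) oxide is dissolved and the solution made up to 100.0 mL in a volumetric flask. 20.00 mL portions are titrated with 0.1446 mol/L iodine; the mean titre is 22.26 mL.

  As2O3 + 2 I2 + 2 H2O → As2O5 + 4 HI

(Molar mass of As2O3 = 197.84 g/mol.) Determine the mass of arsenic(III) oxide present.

1.592 g

n(I2) per titration = 0.02226 × 0.1446 = 3.219 × 10^-3 mol
From the 1:2 ratio, n(As2O3) in each aliquot = 1/2 × 3.219 × 10^-3 = 1.609 × 10^-3 mol
n(As2O3) in the whole flask = 1.609 × 10^-3 × 100.0/20.00 = 8.047 × 10^-3 mol
mass of As2O3 = 8.047 × 10^-3 × 197.84 = 1.592 g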